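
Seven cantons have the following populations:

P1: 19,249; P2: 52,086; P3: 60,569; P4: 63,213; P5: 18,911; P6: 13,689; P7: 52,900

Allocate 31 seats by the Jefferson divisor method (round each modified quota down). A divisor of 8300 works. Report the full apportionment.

P1: 2, P2: 6, P3: 7, P4: 7, P5: 2, P6: 1, P7: 6

With modified divisor 8300: modified quotas P1 2.319, P2 6.275, P3 7.297, P4 7.616, P5 2.278, P6 1.649, P7 6.373.
Rounding down: P1 2, P2 6, P3 7, P4 7, P5 2, P6 1, P7 6 (total 31).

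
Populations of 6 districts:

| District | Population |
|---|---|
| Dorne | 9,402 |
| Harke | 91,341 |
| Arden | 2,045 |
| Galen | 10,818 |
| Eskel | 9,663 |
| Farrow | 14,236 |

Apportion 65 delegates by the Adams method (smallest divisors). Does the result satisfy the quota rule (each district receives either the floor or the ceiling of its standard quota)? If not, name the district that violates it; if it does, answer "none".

Standard quotas: Dorne 4.444, Harke 43.178, Arden 0.967, Galen 5.114, Eskel 4.568, Farrow 6.730.
Adams allocation: Dorne 5, Harke 42, Arden 1, Galen 5, Eskel 5, Farrow 7.
Harke has quota 43.178 (lower 43, upper 44) but receives 42 — outside the quota interval.

Harke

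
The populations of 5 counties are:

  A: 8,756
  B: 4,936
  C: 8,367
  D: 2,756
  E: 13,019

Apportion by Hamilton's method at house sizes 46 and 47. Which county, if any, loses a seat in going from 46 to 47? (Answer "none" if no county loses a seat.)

At 46 seats: A 11, B 6, C 10, D 3, E 16.
At 47 seats: A 11, B 6, C 10, D 4, E 16.
No county's allocation decreased.

none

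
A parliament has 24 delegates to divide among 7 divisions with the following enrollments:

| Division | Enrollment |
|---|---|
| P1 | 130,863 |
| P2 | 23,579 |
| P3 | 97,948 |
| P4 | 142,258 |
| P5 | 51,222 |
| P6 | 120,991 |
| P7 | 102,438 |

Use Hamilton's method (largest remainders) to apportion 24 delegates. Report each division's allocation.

P1=5, P2=1, P3=3, P4=5, P5=2, P6=4, P7=4

Total 669299; standard divisor 669299/24 ≈ 27887.458.
Standard quotas: P1 4.6925, P2 0.8455, P3 3.5123, P4 5.1011, P5 1.8367, P6 4.3385, P7 3.6733.
Lower quotas: P1 4, P2 0, P3 3, P4 5, P5 1, P6 4, P7 3 (sum 20, leaving 4 seats).
Remainders in descending order: P2 0.8455, P5 0.8367, P1 0.6925, P7 0.6733, P3 0.5123, P6 0.3385, P4 0.1011.
Largest remainders: P2, P5, P1, P7 receive the extra seats.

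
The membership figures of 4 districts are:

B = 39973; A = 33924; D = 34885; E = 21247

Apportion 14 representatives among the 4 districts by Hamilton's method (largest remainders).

The standard divisor is 130029/14 ≈ 9287.786.
Standard quotas: B 4.3038, A 3.6525, D 3.7560, E 2.2876.
Lower quotas: B 4, A 3, D 3, E 2 (sum 12, leaving 2 seats).
Remainders in descending order: D 0.7560, A 0.6525, B 0.3038, E 0.2876.
Largest remainders: D, A receive the extra seats.

B: 4, A: 4, D: 4, E: 2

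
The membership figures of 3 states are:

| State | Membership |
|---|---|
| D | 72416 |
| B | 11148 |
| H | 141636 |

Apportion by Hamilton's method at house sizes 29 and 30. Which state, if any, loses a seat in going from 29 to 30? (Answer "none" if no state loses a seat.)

B

At 29 seats: D 9, B 2, H 18.
At 30 seats: D 10, B 1, H 19.
B drops from 2 to 1.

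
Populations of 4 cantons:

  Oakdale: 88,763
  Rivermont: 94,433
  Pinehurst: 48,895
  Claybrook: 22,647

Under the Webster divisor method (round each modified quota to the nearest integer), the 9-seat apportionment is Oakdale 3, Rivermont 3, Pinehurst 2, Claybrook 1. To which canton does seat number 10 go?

Rivermont

Priority for the next seat is population ÷ (current seats + 0.5).
Priorities: Oakdale 25360.857, Rivermont 26980.857, Pinehurst 19558.000, Claybrook 15098.000.
Highest priority: Rivermont.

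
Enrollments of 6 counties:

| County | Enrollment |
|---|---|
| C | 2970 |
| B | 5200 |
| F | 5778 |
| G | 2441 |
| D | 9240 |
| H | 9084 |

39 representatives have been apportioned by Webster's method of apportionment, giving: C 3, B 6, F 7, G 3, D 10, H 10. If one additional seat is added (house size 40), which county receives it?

Priority for the next seat is population ÷ (current seats + 0.5).
Priorities: C 848.571, B 800.000, F 770.400, G 697.429, D 880.000, H 865.143.
Highest priority: D.

D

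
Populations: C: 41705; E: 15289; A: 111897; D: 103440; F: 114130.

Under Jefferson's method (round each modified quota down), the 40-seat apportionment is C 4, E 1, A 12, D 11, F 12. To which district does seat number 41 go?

F

Priority for the next seat is population ÷ (current seats + 1).
Priorities: C 8341.000, E 7644.500, A 8607.462, D 8620.000, F 8779.231.
Highest priority: F.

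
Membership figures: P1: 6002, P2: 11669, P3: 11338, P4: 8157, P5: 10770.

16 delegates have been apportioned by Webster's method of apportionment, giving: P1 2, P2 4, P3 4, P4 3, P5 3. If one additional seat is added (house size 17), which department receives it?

Priority for the next seat is population ÷ (current seats + 0.5).
Priorities: P1 2400.800, P2 2593.111, P3 2519.556, P4 2330.571, P5 3077.143.
Highest priority: P5.

P5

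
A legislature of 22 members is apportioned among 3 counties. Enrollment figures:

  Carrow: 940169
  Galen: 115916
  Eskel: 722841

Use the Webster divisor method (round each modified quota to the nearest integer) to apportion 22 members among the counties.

Carrow=12, Galen=1, Eskel=9

Standard divisor 1778926/22 ≈ 80860.273; standard quotas: Carrow 11.627, Galen 1.434, Eskel 8.939.
Rounding to the nearest integer gives Carrow 12, Galen 1, Eskel 9 — total 22, matching the house size, so no adjustment is needed.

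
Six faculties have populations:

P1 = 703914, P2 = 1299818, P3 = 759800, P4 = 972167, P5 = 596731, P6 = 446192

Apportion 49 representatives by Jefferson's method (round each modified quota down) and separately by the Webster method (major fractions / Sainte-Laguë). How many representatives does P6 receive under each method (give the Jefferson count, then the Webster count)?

4 and 5

Jefferson: P1 7, P2 14, P3 8, P4 10, P5 6, P6 4.
Webster: P1 7, P2 13, P3 8, P4 10, P5 6, P6 5.
P6 gets 4 under Jefferson and 5 under Webster.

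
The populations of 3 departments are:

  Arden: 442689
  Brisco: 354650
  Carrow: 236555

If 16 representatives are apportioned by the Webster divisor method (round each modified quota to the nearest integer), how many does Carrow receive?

4

Standard divisor 1033894/16 ≈ 64618.375; standard quotas: Arden 6.851, Brisco 5.488, Carrow 3.661.
Rounding to the nearest integer gives Arden 7, Brisco 5, Carrow 4 — total 16, matching the house size, so no adjustment is needed.
Carrow receives 4.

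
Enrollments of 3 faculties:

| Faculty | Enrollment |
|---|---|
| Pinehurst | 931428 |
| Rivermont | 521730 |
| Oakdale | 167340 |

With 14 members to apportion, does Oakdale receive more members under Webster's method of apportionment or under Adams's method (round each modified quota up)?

Adams

Webster: Pinehurst 8, Rivermont 5, Oakdale 1.
Adams: Pinehurst 8, Rivermont 4, Oakdale 2.
Oakdale gets 1 under Webster and 2 under Adams.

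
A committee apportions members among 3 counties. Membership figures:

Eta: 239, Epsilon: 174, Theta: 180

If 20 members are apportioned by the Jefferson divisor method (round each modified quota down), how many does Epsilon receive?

6

Standard divisor 593/20 ≈ 29.65; standard quotas: Eta 8.061, Epsilon 5.868, Theta 6.071.
Rounding down gives 8, 5, 6 = 19 seats, so the divisor must be adjusted.
With modified divisor 28: modified quotas Eta 8.536, Epsilon 6.214, Theta 6.429.
Rounding down: Eta 8, Epsilon 6, Theta 6 (total 20).
Epsilon receives 6.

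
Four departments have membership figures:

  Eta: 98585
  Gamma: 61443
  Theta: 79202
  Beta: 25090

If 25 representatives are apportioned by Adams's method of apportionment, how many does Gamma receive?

Standard divisor 264320/25 ≈ 10572.8; standard quotas: Eta 9.324, Gamma 5.811, Theta 7.491, Beta 2.373.
Rounding up gives 10, 6, 8, 3 = 27 seats, so the divisor must be adjusted.
With modified divisor 11800: modified quotas Eta 8.355, Gamma 5.207, Theta 6.712, Beta 2.126.
Rounding up: Eta 9, Gamma 6, Theta 7, Beta 3 (total 25).
Gamma receives 6.

6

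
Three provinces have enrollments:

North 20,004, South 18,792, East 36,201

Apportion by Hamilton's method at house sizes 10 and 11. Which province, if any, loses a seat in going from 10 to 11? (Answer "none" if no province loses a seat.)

At 10 seats: North 3, South 2, East 5.
At 11 seats: North 3, South 3, East 5.
No province's allocation decreased.

none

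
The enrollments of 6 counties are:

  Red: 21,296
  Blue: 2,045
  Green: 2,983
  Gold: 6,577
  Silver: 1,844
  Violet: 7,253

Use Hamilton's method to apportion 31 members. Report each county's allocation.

Red=16; Blue=2; Green=2; Gold=5; Silver=1; Violet=5

The standard divisor is 41998/31 ≈ 1354.774.
Standard quotas: Red 15.7192, Blue 1.5095, Green 2.2018, Gold 4.8547, Silver 1.3611, Violet 5.3537.
Lower quotas: Red 15, Blue 1, Green 2, Gold 4, Silver 1, Violet 5 (sum 28, leaving 3 seats).
Remainders in descending order: Gold 0.8547, Red 0.7192, Blue 0.5095, Silver 0.3611, Violet 0.3537, Green 0.2018.
Largest remainders: Gold, Red, Blue receive the extra seats.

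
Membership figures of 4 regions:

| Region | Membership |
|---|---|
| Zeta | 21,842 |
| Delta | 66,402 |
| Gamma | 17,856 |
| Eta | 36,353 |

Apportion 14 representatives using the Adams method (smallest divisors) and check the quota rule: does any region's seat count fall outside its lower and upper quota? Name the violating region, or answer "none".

none

Standard quotas: Zeta 2.147, Delta 6.526, Gamma 1.755, Eta 3.573.
Adams allocation: Zeta 2, Delta 6, Gamma 2, Eta 4.
Every allocation lies between the lower and upper quota.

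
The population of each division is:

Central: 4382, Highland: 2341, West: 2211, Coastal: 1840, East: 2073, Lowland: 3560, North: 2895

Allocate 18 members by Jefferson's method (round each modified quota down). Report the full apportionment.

Standard divisor 19302/18 ≈ 1072.333; standard quotas: Central 4.086, Highland 2.183, West 2.062, Coastal 1.716, East 1.933, Lowland 3.320, North 2.700.
Rounding down gives 4, 2, 2, 1, 1, 3, 2 = 15 seats, so the divisor must be adjusted.
With modified divisor 900: modified quotas Central 4.869, Highland 2.601, West 2.457, Coastal 2.044, East 2.303, Lowland 3.956, North 3.217.
Rounding down: Central 4, Highland 2, West 2, Coastal 2, East 2, Lowland 3, North 3 (total 18).

Central: 4, Highland: 2, West: 2, Coastal: 2, East: 2, Lowland: 3, North: 3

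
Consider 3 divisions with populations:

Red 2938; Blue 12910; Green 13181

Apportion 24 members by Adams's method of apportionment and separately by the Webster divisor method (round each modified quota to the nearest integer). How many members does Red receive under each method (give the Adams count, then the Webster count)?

3 and 2

Adams: Red 3, Blue 10, Green 11.
Webster: Red 2, Blue 11, Green 11.
Red gets 3 under Adams and 2 under Webster.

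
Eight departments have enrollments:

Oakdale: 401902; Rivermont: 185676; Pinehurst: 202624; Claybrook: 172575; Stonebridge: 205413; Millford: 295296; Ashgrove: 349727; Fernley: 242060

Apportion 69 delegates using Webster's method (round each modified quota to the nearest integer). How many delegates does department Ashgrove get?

Standard divisor 2055273/69 ≈ 29786.565; standard quotas: Oakdale 13.493, Rivermont 6.234, Pinehurst 6.803, Claybrook 5.794, Stonebridge 6.896, Millford 9.914, Ashgrove 11.741, Fernley 8.126.
Rounding to the nearest integer gives Oakdale 13, Rivermont 6, Pinehurst 7, Claybrook 6, Stonebridge 7, Millford 10, Ashgrove 12, Fernley 8 — total 69, matching the house size, so no adjustment is needed.
Ashgrove receives 12.

12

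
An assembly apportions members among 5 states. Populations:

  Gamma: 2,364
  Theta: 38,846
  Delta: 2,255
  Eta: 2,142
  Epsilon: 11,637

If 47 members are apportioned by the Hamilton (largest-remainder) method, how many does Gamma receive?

2

The standard divisor is 57244/47 ≈ 1217.957.
Standard quotas: Gamma 1.9410, Theta 31.8944, Delta 1.8515, Eta 1.7587, Epsilon 9.5545.
Lower quotas: Gamma 1, Theta 31, Delta 1, Eta 1, Epsilon 9 (sum 43, leaving 4 seats).
Remainders in descending order: Gamma 0.9410, Theta 0.8944, Delta 0.8515, Eta 0.7587, Epsilon 0.5545.
The surplus seats go to Gamma, Theta, Delta, Eta.
Gamma receives 2.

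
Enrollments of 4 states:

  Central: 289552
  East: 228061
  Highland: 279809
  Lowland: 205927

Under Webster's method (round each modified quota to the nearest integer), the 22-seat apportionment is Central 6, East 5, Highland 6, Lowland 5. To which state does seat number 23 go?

Priority for the next seat is population ÷ (current seats + 0.5).
Priorities: Central 44546.462, East 41465.636, Highland 43047.538, Lowland 37441.273.
Highest priority: Central.

Central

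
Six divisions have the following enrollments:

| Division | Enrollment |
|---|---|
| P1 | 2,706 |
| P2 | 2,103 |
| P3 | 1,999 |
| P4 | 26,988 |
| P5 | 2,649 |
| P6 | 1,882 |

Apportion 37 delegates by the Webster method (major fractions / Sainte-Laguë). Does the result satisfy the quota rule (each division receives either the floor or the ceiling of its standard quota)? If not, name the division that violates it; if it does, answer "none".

Standard quotas: P1 2.612, P2 2.030, P3 1.930, P4 26.054, P5 2.557, P6 1.817.
Webster allocation: P1 3, P2 2, P3 2, P4 25, P5 3, P6 2.
P4 has quota 26.054 (lower 26, upper 27) but receives 25 — outside the quota interval.

P4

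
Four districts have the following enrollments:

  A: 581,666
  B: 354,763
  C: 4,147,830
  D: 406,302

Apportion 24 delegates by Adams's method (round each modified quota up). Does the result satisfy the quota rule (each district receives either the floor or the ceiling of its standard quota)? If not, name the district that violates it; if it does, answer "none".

Standard quotas: A 2.543, B 1.551, C 18.131, D 1.776.
Adams allocation: A 3, B 2, C 17, D 2.
C has quota 18.131 (lower 18, upper 19) but receives 17 — outside the quota interval.

C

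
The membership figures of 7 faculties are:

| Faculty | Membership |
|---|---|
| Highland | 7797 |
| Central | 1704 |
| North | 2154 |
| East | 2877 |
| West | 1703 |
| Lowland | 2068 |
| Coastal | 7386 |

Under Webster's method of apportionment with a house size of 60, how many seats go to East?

7

Standard divisor 25689/60 ≈ 428.15; standard quotas: Highland 18.211, Central 3.980, North 5.031, East 6.720, West 3.978, Lowland 4.830, Coastal 17.251.
Rounding to the nearest integer gives Highland 18, Central 4, North 5, East 7, West 4, Lowland 5, Coastal 17 — total 60, matching the house size, so no adjustment is needed.
East receives 7.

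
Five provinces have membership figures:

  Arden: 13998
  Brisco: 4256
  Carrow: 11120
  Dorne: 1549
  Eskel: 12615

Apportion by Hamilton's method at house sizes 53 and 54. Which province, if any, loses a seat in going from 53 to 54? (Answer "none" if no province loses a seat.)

At 53 seats: Arden 17, Brisco 5, Carrow 14, Dorne 2, Eskel 15.
At 54 seats: Arden 17, Brisco 5, Carrow 14, Dorne 2, Eskel 16.
No province's allocation decreased.

none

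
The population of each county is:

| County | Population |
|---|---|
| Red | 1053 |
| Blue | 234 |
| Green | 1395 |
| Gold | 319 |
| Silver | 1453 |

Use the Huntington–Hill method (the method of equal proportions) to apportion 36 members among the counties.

Red: 8, Blue: 2, Green: 11, Gold: 3, Silver: 12

With divisor 125: modified quotas Red 8.424, Blue 1.872, Green 11.160, Gold 2.552, Silver 11.624.
Geometric-mean thresholds: Red √(8·9)=8.485, Blue √(1·2)=1.414, Green √(11·12)=11.489, Gold √(2·3)=2.449, Silver √(11·12)=11.489.
Each quota rounded against its threshold gives Red 8, Blue 2, Green 11, Gold 3, Silver 12 (total 36).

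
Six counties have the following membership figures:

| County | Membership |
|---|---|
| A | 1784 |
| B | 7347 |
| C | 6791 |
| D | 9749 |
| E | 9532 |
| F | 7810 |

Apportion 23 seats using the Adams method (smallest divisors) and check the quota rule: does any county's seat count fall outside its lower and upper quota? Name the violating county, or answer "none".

none

Standard quotas: A 0.954, B 3.929, C 3.631, D 5.213, E 5.097, F 4.176.
Adams allocation: A 1, B 4, C 4, D 5, E 5, F 4.
Every allocation lies between the lower and upper quota.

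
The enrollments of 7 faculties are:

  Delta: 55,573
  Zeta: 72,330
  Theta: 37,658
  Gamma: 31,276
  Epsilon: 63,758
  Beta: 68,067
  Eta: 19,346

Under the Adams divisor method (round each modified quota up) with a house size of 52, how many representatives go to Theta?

6

Standard divisor 348008/52 ≈ 6692.462; standard quotas: Delta 8.304, Zeta 10.808, Theta 5.627, Gamma 4.673, Epsilon 9.527, Beta 10.171, Eta 2.891.
Rounding up gives 9, 11, 6, 5, 10, 11, 3 = 55 seats, so the divisor must be adjusted.
With modified divisor 7200: modified quotas Delta 7.718, Zeta 10.046, Theta 5.230, Gamma 4.344, Epsilon 8.855, Beta 9.454, Eta 2.687.
Rounding up: Delta 8, Zeta 11, Theta 6, Gamma 5, Epsilon 9, Beta 10, Eta 3 (total 52).
Theta receives 6.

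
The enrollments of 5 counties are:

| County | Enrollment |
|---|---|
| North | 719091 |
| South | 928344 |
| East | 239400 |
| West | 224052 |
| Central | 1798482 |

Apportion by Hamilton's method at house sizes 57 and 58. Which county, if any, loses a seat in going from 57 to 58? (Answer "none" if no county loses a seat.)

At 57 seats: North 10, South 14, East 4, West 3, Central 26.
At 58 seats: North 11, South 14, East 3, West 3, Central 27.
East drops from 4 to 3.

East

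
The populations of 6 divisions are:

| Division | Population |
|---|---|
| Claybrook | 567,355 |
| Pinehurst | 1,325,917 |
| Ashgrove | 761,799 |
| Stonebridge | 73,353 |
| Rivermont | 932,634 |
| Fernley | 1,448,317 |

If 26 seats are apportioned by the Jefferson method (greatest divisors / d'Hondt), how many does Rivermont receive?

Standard divisor 5109375/26 ≈ 196514.423; standard quotas: Claybrook 2.887, Pinehurst 6.747, Ashgrove 3.877, Stonebridge 0.373, Rivermont 4.746, Fernley 7.370.
Rounding down gives 2, 6, 3, 0, 4, 7 = 22 seats, so the divisor must be adjusted.
With modified divisor 183800: modified quotas Claybrook 3.087, Pinehurst 7.214, Ashgrove 4.145, Stonebridge 0.399, Rivermont 5.074, Fernley 7.880.
Rounding down: Claybrook 3, Pinehurst 7, Ashgrove 4, Stonebridge 0, Rivermont 5, Fernley 7 (total 26).
Rivermont receives 5.

5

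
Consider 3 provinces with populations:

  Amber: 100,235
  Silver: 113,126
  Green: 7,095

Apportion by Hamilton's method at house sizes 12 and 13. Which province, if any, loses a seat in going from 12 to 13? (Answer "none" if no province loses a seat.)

At 12 seats: Amber 6, Silver 6, Green 0.
At 13 seats: Amber 6, Silver 7, Green 0.
No province's allocation decreased.

none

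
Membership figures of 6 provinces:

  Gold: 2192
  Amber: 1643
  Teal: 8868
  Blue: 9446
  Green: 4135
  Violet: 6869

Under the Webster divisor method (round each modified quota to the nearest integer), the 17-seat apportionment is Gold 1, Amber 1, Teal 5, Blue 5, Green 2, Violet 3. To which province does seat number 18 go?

Violet

Priority for the next seat is population ÷ (current seats + 0.5).
Priorities: Gold 1461.333, Amber 1095.333, Teal 1612.364, Blue 1717.455, Green 1654.000, Violet 1962.571.
Highest priority: Violet.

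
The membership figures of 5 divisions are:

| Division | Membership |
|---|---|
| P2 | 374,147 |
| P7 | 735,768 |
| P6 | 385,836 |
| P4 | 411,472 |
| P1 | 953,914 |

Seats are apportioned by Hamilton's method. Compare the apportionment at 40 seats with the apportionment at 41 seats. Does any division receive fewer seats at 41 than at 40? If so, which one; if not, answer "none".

P6

At 40 seats: P2 5, P7 10, P6 6, P4 6, P1 13.
At 41 seats: P2 5, P7 11, P6 5, P4 6, P1 14.
P6 drops from 6 to 5.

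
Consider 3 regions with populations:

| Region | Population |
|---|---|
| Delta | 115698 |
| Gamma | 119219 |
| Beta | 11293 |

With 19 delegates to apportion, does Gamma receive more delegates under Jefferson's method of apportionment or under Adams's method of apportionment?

Jefferson

Jefferson: Delta 9, Gamma 10, Beta 0.
Adams: Delta 9, Gamma 9, Beta 1.
Gamma gets 10 under Jefferson and 9 under Adams.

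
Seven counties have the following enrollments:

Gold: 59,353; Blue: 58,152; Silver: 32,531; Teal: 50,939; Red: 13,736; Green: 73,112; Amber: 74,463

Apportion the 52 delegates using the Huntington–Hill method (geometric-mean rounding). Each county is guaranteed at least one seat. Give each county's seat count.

With divisor 6983: modified quotas Gold 8.500, Blue 8.328, Silver 4.659, Teal 7.295, Red 1.967, Green 10.470, Amber 10.663.
Geometric-mean thresholds: Gold √(8·9)=8.485, Blue √(8·9)=8.485, Silver √(4·5)=4.472, Teal √(7·8)=7.483, Red √(1·2)=1.414, Green √(10·11)=10.488, Amber √(10·11)=10.488.
Each quota rounded against its threshold gives Gold 9, Blue 8, Silver 5, Teal 7, Red 2, Green 10, Amber 11 (total 52).

Gold 9, Blue 8, Silver 5, Teal 7, Red 2, Green 10, Amber 11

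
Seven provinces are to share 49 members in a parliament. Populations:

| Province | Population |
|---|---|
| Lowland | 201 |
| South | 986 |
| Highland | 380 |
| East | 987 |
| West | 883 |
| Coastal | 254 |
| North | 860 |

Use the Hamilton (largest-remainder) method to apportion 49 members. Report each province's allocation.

Total 4551; standard divisor 4551/49 ≈ 92.878.
Standard quotas: Lowland 2.164, South 10.616, Highland 4.091, East 10.627, West 9.507, Coastal 2.735, North 9.260.
Lower quotas: Lowland 2, South 10, Highland 4, East 10, West 9, Coastal 2, North 9 (sum 46, leaving 3 seats).
Remainders in descending order: Coastal 0.735, East 0.627, South 0.616, West 0.507, North 0.260, Lowland 0.164, Highland 0.091.
The surplus seats go to Coastal, East, South.

Lowland: 2, South: 11, Highland: 4, East: 11, West: 9, Coastal: 3, North: 9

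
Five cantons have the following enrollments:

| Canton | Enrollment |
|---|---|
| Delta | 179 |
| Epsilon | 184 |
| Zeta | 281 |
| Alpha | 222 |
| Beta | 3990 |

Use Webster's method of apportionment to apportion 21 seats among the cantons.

Standard divisor 4856/21 ≈ 231.238; standard quotas: Delta 0.774, Epsilon 0.796, Zeta 1.215, Alpha 0.960, Beta 17.255.
Rounding to the nearest integer gives Delta 1, Epsilon 1, Zeta 1, Alpha 1, Beta 17 — total 21, matching the house size, so no adjustment is needed.

Delta 1; Epsilon 1; Zeta 1; Alpha 1; Beta 17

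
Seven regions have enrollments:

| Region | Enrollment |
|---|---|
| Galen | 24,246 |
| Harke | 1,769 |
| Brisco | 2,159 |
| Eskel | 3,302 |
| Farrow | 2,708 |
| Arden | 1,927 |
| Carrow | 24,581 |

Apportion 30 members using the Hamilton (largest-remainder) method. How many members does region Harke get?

Standard divisor: 60692 ÷ 30 ≈ 2023.067.
Standard quotas: Galen 11.9848, Harke 0.8744, Brisco 1.0672, Eskel 1.6322, Farrow 1.3386, Arden 0.9525, Carrow 12.1504.
Lower quotas: Galen 11, Harke 0, Brisco 1, Eskel 1, Farrow 1, Arden 0, Carrow 12 (sum 26, leaving 4 seats).
Remainders in descending order: Galen 0.9848, Arden 0.9525, Harke 0.8744, Eskel 0.6322, Farrow 0.3386, Carrow 0.1504, Brisco 0.0672.
The surplus seats go to Galen, Arden, Harke, Eskel.
Harke receives 1.

1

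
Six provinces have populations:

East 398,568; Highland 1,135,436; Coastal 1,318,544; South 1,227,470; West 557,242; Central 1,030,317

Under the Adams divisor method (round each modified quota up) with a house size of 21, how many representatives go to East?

Standard divisor 5667577/21 ≈ 269884.619; standard quotas: East 1.477, Highland 4.207, Coastal 4.886, South 4.548, West 2.065, Central 3.818.
Rounding up gives 2, 5, 5, 5, 3, 4 = 24 seats, so the divisor must be adjusted.
With modified divisor 318300: modified quotas East 1.252, Highland 3.567, Coastal 4.142, South 3.856, West 1.751, Central 3.237.
Rounding up: East 2, Highland 4, Coastal 5, South 4, West 2, Central 4 (total 21).
East receives 2.

2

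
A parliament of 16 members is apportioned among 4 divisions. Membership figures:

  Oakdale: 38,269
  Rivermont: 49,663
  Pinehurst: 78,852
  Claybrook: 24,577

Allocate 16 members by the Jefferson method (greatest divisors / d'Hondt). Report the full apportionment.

Standard divisor 191361/16 ≈ 11960.062; standard quotas: Oakdale 3.200, Rivermont 4.152, Pinehurst 6.593, Claybrook 2.055.
Rounding down gives 3, 4, 6, 2 = 15 seats, so the divisor must be adjusted.
With modified divisor 10600: modified quotas Oakdale 3.610, Rivermont 4.685, Pinehurst 7.439, Claybrook 2.319.
Rounding down: Oakdale 3, Rivermont 4, Pinehurst 7, Claybrook 2 (total 16).

Oakdale=3, Rivermont=4, Pinehurst=7, Claybrook=2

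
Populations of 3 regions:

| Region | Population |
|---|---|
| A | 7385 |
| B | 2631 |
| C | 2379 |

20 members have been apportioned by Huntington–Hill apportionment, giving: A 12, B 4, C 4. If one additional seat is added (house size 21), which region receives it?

Priority for the next seat is population ÷ (√(s·(s+1))).
Priorities: A 591.273, B 588.309, C 531.961.
Highest priority: A.

A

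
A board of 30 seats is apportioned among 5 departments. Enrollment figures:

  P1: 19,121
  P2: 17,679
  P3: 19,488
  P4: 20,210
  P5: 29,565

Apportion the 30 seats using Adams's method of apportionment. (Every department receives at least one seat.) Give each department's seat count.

Standard divisor 106063/30 ≈ 3535.433; standard quotas: P1 5.408, P2 5.001, P3 5.512, P4 5.716, P5 8.362.
Rounding up gives 6, 6, 6, 6, 9 = 33 seats, so the divisor must be adjusted.
With modified divisor 3860: modified quotas P1 4.954, P2 4.580, P3 5.049, P4 5.236, P5 7.659.
Rounding up: P1 5, P2 5, P3 6, P4 6, P5 8 (total 30).

P1: 5, P2: 5, P3: 6, P4: 6, P5: 8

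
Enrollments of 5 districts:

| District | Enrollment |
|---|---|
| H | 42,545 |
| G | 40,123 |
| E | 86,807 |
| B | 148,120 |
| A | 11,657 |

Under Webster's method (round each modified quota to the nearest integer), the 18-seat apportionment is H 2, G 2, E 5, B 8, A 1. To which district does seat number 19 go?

B

Priority for the next seat is population ÷ (current seats + 0.5).
Priorities: H 17018.000, G 16049.200, E 15783.091, B 17425.882, A 7771.333.
Highest priority: B.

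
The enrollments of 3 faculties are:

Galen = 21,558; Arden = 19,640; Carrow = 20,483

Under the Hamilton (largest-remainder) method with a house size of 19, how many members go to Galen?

Standard divisor: 61681 ÷ 19 ≈ 3246.368.
Standard quotas: Galen 6.6407, Arden 6.0498, Carrow 6.3095.
Lower quotas: Galen 6, Arden 6, Carrow 6 (sum 18, leaving 1 seat).
Remainders in descending order: Galen 0.6407, Carrow 0.3095, Arden 0.0498.
Largest remainder: Galen receives the extra seat.
Galen receives 7.

7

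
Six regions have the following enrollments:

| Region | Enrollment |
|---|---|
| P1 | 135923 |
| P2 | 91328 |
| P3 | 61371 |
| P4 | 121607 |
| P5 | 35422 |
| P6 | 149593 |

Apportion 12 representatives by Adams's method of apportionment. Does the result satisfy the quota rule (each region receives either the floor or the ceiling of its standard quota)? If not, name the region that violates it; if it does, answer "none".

none

Standard quotas: P1 2.740, P2 1.841, P3 1.237, P4 2.452, P5 0.714, P6 3.016.
Adams allocation: P1 3, P2 2, P3 1, P4 2, P5 1, P6 3.
Every allocation lies between the lower and upper quota.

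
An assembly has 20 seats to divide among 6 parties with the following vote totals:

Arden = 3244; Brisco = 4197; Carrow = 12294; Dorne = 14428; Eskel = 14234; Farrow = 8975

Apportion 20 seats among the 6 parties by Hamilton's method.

Arden: 1; Brisco: 2; Carrow: 4; Dorne: 5; Eskel: 5; Farrow: 3

Total 57372; standard divisor 57372/20 ≈ 2868.6.
Standard quotas: Arden 1.1309, Brisco 1.4631, Carrow 4.2857, Dorne 5.0296, Eskel 4.9620, Farrow 3.1287.
Lower quotas: Arden 1, Brisco 1, Carrow 4, Dorne 5, Eskel 4, Farrow 3 (sum 18, leaving 2 seats).
Remainders in descending order: Eskel 0.9620, Brisco 0.4631, Carrow 0.2857, Arden 0.1309, Farrow 0.1287, Dorne 0.0296.
The surplus seats go to Eskel, Brisco.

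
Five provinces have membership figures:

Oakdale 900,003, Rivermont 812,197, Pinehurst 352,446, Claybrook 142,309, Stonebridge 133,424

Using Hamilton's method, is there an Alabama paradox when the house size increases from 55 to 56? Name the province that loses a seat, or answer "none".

At 55 seats: Oakdale 21, Rivermont 19, Pinehurst 8, Claybrook 4, Stonebridge 3.
At 56 seats: Oakdale 22, Rivermont 20, Pinehurst 8, Claybrook 3, Stonebridge 3.
Claybrook drops from 4 to 3.

Claybrook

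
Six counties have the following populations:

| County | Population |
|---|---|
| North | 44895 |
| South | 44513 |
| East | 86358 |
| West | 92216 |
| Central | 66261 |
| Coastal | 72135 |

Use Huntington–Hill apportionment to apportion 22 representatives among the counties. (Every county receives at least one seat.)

North 2, South 2, East 5, West 5, Central 4, Coastal 4

With divisor 18728: modified quotas North 2.397, South 2.377, East 4.611, West 4.924, Central 3.538, Coastal 3.852.
Geometric-mean thresholds: North √(2·3)=2.449, South √(2·3)=2.449, East √(4·5)=4.472, West √(4·5)=4.472, Central √(3·4)=3.464, Coastal √(3·4)=3.464.
Each quota rounded against its threshold gives North 2, South 2, East 5, West 5, Central 4, Coastal 4 (total 22).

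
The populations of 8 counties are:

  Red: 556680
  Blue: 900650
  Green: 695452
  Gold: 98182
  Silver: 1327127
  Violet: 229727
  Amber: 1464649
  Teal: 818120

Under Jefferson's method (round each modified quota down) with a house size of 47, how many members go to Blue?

Standard divisor 6090587/47 ≈ 129586.957; standard quotas: Red 4.296, Blue 6.950, Green 5.367, Gold 0.758, Silver 10.241, Violet 1.773, Amber 11.302, Teal 6.313.
Rounding down gives 4, 6, 5, 0, 10, 1, 11, 6 = 43 seats, so the divisor must be adjusted.
With modified divisor 116400: modified quotas Red 4.782, Blue 7.738, Green 5.975, Gold 0.843, Silver 11.401, Violet 1.974, Amber 12.583, Teal 7.029.
Rounding down: Red 4, Blue 7, Green 5, Gold 0, Silver 11, Violet 1, Amber 12, Teal 7 (total 47).
Blue receives 7.

7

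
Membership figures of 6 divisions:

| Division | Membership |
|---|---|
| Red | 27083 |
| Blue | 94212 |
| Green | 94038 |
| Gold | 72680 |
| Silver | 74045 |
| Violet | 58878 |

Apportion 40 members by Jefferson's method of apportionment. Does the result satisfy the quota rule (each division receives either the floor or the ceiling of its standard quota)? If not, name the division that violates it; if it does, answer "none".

none

Standard quotas: Red 2.574, Blue 8.953, Green 8.936, Gold 6.907, Silver 7.036, Violet 5.595.
Jefferson allocation: Red 2, Blue 9, Green 9, Gold 7, Silver 7, Violet 6.
Every allocation lies between the lower and upper quota.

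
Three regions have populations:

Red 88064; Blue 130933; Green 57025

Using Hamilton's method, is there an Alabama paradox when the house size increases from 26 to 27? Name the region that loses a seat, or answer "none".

At 26 seats: Red 8, Blue 12, Green 6.
At 27 seats: Red 9, Blue 13, Green 5.
Green drops from 6 to 5.

Green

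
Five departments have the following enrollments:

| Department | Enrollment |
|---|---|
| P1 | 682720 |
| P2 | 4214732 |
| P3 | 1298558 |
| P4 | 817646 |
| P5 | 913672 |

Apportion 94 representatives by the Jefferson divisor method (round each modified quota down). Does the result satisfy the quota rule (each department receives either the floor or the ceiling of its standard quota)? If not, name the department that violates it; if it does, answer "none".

P2

Standard quotas: P1 8.095, P2 49.977, P3 15.398, P4 9.695, P5 10.834.
Jefferson allocation: P1 8, P2 51, P3 15, P4 9, P5 11.
P2 has quota 49.977 (lower 49, upper 50) but receives 51 — outside the quota interval.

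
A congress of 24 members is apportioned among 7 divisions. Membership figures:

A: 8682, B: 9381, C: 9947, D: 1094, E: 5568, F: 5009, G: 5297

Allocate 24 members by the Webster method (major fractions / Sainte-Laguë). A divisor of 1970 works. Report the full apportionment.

With modified divisor 1970: modified quotas A 4.407, B 4.762, C 5.049, D 0.555, E 2.826, F 2.543, G 2.689.
Rounding to the nearest integer: A 4, B 5, C 5, D 1, E 3, F 3, G 3 (total 24).

A=4; B=5; C=5; D=1; E=3; F=3; G=3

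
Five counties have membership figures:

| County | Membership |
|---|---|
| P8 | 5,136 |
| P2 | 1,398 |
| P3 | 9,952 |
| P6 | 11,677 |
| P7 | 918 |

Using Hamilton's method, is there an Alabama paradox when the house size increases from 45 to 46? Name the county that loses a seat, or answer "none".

At 45 seats: P8 8, P2 2, P3 15, P6 18, P7 2.
At 46 seats: P8 8, P2 2, P3 16, P6 19, P7 1.
P7 drops from 2 to 1.

P7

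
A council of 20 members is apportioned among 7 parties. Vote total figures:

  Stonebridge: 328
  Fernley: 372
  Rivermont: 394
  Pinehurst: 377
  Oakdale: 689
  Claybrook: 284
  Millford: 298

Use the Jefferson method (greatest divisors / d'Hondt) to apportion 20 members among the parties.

Stonebridge 2, Fernley 3, Rivermont 3, Pinehurst 3, Oakdale 5, Claybrook 2, Millford 2

Standard divisor 2742/20 ≈ 137.1; standard quotas: Stonebridge 2.392, Fernley 2.713, Rivermont 2.874, Pinehurst 2.750, Oakdale 5.026, Claybrook 2.071, Millford 2.174.
Rounding down gives 2, 2, 2, 2, 5, 2, 2 = 17 seats, so the divisor must be adjusted.
With modified divisor 120: modified quotas Stonebridge 2.733, Fernley 3.100, Rivermont 3.283, Pinehurst 3.142, Oakdale 5.742, Claybrook 2.367, Millford 2.483.
Rounding down: Stonebridge 2, Fernley 3, Rivermont 3, Pinehurst 3, Oakdale 5, Claybrook 2, Millford 2 (total 20).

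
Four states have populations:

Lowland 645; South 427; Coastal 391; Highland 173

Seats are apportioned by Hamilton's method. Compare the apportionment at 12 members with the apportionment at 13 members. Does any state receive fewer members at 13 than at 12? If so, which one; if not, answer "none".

At 12 seats: Lowland 5, South 3, Coastal 3, Highland 1.
At 13 seats: Lowland 5, South 4, Coastal 3, Highland 1.
No state's allocation decreased.

none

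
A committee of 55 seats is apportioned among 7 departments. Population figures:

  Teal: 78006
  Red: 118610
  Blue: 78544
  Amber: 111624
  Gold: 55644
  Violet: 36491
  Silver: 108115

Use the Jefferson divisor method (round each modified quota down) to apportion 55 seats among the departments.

Standard divisor 587034/55 ≈ 10673.345; standard quotas: Teal 7.308, Red 11.113, Blue 7.359, Amber 10.458, Gold 5.213, Violet 3.419, Silver 10.129.
Rounding down gives 7, 11, 7, 10, 5, 3, 10 = 53 seats, so the divisor must be adjusted.
With modified divisor 9860: modified quotas Teal 7.911, Red 12.029, Blue 7.966, Amber 11.321, Gold 5.643, Violet 3.701, Silver 10.965.
Rounding down: Teal 7, Red 12, Blue 7, Amber 11, Gold 5, Violet 3, Silver 10 (total 55).

Teal: 7; Red: 12; Blue: 7; Amber: 11; Gold: 5; Violet: 3; Silver: 10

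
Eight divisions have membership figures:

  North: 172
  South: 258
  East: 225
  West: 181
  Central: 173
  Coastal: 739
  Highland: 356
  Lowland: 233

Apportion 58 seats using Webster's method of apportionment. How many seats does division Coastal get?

18

Standard divisor 2337/58 ≈ 40.293; standard quotas: North 4.269, South 6.403, East 5.584, West 4.492, Central 4.294, Coastal 18.341, Highland 8.835, Lowland 5.783.
Rounding to the nearest integer gives 4, 6, 6, 4, 4, 18, 9, 6 = 57 seats, so the divisor must be adjusted.
With modified divisor 40: modified quotas North 4.300, South 6.450, East 5.625, West 4.525, Central 4.325, Coastal 18.475, Highland 8.900, Lowland 5.825.
Rounding to the nearest integer: North 4, South 6, East 6, West 5, Central 4, Coastal 18, Highland 9, Lowland 6 (total 58).
Coastal receives 18.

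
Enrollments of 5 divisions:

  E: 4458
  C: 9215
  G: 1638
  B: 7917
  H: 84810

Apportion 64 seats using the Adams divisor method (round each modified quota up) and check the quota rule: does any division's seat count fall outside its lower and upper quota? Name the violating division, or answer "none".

Standard quotas: E 2.641, C 5.459, G 0.970, B 4.690, H 50.240.
Adams allocation: E 3, C 6, G 1, B 5, H 49.
H has quota 50.240 (lower 50, upper 51) but receives 49 — outside the quota interval.

H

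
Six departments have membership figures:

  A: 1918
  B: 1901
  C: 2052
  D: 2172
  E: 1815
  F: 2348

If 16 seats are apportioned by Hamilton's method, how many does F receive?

3

The standard divisor is 12206/16 ≈ 762.875.
Standard quotas: A 2.514, B 2.492, C 2.690, D 2.847, E 2.379, F 3.078.
Lower quotas: A 2, B 2, C 2, D 2, E 2, F 3 (sum 13, leaving 3 seats).
Remainders in descending order: D 0.847, C 0.690, A 0.514, B 0.492, E 0.379, F 0.078.
The surplus seats go to D, C, A.
F receives 3.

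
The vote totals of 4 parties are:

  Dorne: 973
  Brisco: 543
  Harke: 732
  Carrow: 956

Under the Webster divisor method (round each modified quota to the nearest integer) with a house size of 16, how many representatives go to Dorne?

5

Standard divisor 3204/16 ≈ 200.25; standard quotas: Dorne 4.859, Brisco 2.712, Harke 3.655, Carrow 4.774.
Rounding to the nearest integer gives 5, 3, 4, 5 = 17 seats, so the divisor must be adjusted.
With modified divisor 211: modified quotas Dorne 4.611, Brisco 2.573, Harke 3.469, Carrow 4.531.
Rounding to the nearest integer: Dorne 5, Brisco 3, Harke 3, Carrow 5 (total 16).
Dorne receives 5.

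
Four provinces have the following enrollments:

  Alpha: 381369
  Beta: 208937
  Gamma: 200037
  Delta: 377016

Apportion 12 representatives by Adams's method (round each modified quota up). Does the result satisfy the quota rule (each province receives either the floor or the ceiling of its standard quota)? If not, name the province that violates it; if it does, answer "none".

none

Standard quotas: Alpha 3.920, Beta 2.148, Gamma 2.056, Delta 3.876.
Adams allocation: Alpha 4, Beta 2, Gamma 2, Delta 4.
Every allocation lies between the lower and upper quota.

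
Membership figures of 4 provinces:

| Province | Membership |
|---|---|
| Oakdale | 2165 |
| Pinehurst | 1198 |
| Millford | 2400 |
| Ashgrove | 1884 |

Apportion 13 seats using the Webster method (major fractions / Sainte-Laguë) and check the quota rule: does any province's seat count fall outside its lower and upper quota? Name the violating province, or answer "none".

Standard quotas: Oakdale 3.681, Pinehurst 2.037, Millford 4.080, Ashgrove 3.203.
Webster allocation: Oakdale 4, Pinehurst 2, Millford 4, Ashgrove 3.
Every allocation lies between the lower and upper quota.

none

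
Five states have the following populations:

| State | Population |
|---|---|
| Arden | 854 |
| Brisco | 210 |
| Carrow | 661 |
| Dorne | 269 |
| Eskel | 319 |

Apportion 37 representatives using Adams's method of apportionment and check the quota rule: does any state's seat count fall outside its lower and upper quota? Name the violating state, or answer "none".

Standard quotas: Arden 13.661, Brisco 3.359, Carrow 10.574, Dorne 4.303, Eskel 5.103.
Adams allocation: Arden 13, Brisco 4, Carrow 10, Dorne 5, Eskel 5.
Every allocation lies between the lower and upper quota.

none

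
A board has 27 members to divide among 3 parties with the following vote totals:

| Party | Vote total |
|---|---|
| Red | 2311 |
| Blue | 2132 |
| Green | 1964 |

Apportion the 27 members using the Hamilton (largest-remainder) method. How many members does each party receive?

Total 6407; standard divisor 6407/27 ≈ 237.296.
Standard quotas: Red 9.739, Blue 8.985, Green 8.277.
Lower quotas: Red 9, Blue 8, Green 8 (sum 25, leaving 2 seats).
Remainders in descending order: Blue 0.985, Red 0.739, Green 0.277.
Largest remainders: Blue, Red receive the extra seats.

Red: 10, Blue: 9, Green: 8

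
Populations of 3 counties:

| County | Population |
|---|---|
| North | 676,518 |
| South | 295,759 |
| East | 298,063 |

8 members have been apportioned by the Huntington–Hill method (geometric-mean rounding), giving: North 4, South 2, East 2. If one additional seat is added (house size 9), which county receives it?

Priority for the next seat is population ÷ (√(s·(s+1))).
Priorities: North 151274.024, South 120743.106, East 121683.710.
Highest priority: North.

North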